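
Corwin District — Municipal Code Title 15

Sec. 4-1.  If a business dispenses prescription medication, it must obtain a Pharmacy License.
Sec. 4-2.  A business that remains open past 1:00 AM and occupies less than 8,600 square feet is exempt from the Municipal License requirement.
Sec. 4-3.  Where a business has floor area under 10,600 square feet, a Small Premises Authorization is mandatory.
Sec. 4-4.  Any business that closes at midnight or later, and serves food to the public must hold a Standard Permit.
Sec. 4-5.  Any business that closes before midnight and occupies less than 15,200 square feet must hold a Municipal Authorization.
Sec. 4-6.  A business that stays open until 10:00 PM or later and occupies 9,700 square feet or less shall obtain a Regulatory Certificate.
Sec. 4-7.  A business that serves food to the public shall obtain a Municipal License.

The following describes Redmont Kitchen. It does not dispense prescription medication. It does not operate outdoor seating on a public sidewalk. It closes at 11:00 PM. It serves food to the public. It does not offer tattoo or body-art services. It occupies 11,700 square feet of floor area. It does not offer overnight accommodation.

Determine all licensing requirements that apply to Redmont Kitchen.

Sec. 4-1. does not dispense prescription medication → Pharmacy License not required.
Sec. 4-2. closes 11:00 PM, at/before 1:00 AM; floor area 11,700 square feet ≥ 8,600 square feet → Municipal License exemption does not apply.
Sec. 4-3. floor area 11,700 square feet ≥ 10,600 square feet → Small Premises Authorization not required.
Sec. 4-4. closes 11:00 PM, at/before midnight; serves food to the public → Standard Permit not required.
Sec. 4-5. closes 11:00 PM, at/before midnight; floor area 11,700 square feet < 15,200 square feet → Municipal Authorization required.
Sec. 4-6. closes 11:00 PM, after 10:00 PM; floor area 11,700 square feet > 9,700 square feet → Regulatory Certificate not required.
Sec. 4-7. serves food to the public → Municipal License required.

Municipal Authorization, Municipal License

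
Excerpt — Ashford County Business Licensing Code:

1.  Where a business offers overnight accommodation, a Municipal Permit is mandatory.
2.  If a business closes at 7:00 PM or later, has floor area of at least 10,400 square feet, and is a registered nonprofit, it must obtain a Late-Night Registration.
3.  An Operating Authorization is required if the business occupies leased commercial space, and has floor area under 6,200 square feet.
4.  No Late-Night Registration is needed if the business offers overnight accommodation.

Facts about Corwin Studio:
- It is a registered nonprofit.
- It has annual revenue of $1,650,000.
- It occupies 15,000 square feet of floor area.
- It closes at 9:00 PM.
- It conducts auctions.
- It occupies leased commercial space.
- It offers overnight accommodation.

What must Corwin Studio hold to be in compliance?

Municipal Permit

1. offers overnight accommodation → Municipal Permit required.
2. closes 9:00 PM, after 7:00 PM; floor area 15,000 square feet ≥ 10,400 square feet; is a registered nonprofit → Late-Night Registration required.
3. occupies leased commercial space; floor area 15,000 square feet ≥ 6,200 square feet → Operating Authorization not required.
4. offers overnight accommodation → exempt from Late-Night Registration.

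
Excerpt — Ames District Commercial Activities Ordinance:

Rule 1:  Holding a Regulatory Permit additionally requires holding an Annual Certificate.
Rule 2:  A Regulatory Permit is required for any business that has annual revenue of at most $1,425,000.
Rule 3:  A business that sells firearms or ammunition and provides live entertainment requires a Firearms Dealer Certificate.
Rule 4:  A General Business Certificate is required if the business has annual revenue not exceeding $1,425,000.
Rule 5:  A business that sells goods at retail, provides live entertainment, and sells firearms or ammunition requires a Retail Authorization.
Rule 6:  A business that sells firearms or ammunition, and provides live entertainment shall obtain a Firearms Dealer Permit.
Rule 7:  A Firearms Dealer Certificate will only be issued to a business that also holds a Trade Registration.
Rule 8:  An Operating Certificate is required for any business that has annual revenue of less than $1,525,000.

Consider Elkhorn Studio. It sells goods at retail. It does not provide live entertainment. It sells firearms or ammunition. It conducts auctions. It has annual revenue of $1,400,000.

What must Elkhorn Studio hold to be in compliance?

Rule 1: Regulatory Permit is required → Annual Certificate also required.
Rule 2: revenue $1,400,000 ≤ $1,425,000 → Regulatory Permit required.
Rule 3: sells firearms or ammunition; does not provide live entertainment → Firearms Dealer Certificate not required.
Rule 4: revenue $1,400,000 ≤ $1,425,000 → General Business Certificate required.
Rule 5: sells goods at retail; does not provide live entertainment; sells firearms or ammunition → Retail Authorization not required.
Rule 6: sells firearms or ammunition; does not provide live entertainment → Firearms Dealer Permit not required.
Rule 7: Firearms Dealer Certificate is not required → no effect.
Rule 8: revenue $1,400,000 < $1,525,000 → Operating Certificate required.

Annual Certificate, General Business Certificate, Operating Certificate, Regulatory Permit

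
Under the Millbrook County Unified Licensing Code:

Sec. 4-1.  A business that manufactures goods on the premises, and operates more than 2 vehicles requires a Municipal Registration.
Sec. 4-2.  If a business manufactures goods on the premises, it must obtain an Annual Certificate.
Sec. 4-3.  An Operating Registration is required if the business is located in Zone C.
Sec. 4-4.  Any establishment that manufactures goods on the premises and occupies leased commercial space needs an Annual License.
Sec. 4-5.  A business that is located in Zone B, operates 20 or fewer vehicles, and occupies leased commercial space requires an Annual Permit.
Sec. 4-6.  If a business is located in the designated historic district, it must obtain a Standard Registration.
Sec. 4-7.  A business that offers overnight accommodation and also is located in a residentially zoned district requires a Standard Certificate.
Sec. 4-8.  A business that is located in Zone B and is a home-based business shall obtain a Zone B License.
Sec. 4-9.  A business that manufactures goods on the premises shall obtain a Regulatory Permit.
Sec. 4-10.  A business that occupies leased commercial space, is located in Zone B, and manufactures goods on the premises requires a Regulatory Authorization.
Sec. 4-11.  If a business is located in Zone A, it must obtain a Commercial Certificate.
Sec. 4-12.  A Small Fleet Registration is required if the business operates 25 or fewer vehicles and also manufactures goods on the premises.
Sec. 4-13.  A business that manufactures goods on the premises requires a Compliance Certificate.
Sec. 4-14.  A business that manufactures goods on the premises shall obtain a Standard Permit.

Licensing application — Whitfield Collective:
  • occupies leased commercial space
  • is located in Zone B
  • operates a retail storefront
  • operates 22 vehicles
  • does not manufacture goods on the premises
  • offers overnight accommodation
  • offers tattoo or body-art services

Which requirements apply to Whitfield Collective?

None

Sec. 4-1. does not manufacture goods on the premises; vehicles 22 > 2 → Municipal Registration not required.
Sec. 4-2. does not manufacture goods on the premises → Annual Certificate not required.
Sec. 4-3. is located in Zone B (not: is located in Zone C) → Operating Registration not required.
Sec. 4-4. does not manufacture goods on the premises; occupies leased commercial space → Annual License not required.
Sec. 4-5. is located in Zone B; vehicles 22 > 20; occupies leased commercial space → Annual Permit not required.
Sec. 4-6. is located in Zone B (not: is located in the designated historic district) → Standard Registration not required.
Sec. 4-7. offers overnight accommodation; is located in Zone B (not: is located in a residentially zoned district) → Standard Certificate not required.
Sec. 4-8. is located in Zone B; occupies leased commercial space (not: is a home-based business) → Zone B License not required.
Sec. 4-9. does not manufacture goods on the premises → Regulatory Permit not required.
Sec. 4-10. occupies leased commercial space; is located in Zone B; does not manufacture goods on the premises → Regulatory Authorization not required.
Sec. 4-11. is located in Zone B (not: is located in Zone A) → Commercial Certificate not required.
Sec. 4-12. vehicles 22 ≤ 25; does not manufacture goods on the premises → Small Fleet Registration not required.
Sec. 4-13. does not manufacture goods on the premises → Compliance Certificate not required.
Sec. 4-14. does not manufacture goods on the premises → Standard Permit not required.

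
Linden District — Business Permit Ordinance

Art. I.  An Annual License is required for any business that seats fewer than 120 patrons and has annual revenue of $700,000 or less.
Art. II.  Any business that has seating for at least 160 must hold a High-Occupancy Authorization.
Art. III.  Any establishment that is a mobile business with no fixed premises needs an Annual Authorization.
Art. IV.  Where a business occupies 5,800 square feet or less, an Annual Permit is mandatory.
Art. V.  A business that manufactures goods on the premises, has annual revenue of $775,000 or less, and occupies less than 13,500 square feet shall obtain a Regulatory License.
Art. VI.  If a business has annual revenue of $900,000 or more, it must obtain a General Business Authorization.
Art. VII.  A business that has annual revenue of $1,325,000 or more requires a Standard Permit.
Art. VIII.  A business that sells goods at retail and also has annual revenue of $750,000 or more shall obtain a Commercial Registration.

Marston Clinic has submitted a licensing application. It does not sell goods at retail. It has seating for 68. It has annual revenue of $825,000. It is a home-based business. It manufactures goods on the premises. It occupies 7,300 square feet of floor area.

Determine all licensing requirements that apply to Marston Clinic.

None

Art. I. seating 68 < 120; revenue $825,000 > $700,000 → Annual License not required.
Art. II. seating 68 < 160 → High-Occupancy Authorization not required.
Art. III. is a home-based business (not: is a mobile business with no fixed premises) → Annual Authorization not required.
Art. IV. floor area 7,300 square feet > 5,800 square feet → Annual Permit not required.
Art. V. manufactures goods on the premises; revenue $825,000 > $775,000; floor area 7,300 square feet < 13,500 square feet → Regulatory License not required.
Art. VI. revenue $825,000 < $900,000 → General Business Authorization not required.
Art. VII. revenue $825,000 < $1,325,000 → Standard Permit not required.
Art. VIII. does not sell goods at retail; revenue $825,000 ≥ $750,000 → Commercial Registration not required.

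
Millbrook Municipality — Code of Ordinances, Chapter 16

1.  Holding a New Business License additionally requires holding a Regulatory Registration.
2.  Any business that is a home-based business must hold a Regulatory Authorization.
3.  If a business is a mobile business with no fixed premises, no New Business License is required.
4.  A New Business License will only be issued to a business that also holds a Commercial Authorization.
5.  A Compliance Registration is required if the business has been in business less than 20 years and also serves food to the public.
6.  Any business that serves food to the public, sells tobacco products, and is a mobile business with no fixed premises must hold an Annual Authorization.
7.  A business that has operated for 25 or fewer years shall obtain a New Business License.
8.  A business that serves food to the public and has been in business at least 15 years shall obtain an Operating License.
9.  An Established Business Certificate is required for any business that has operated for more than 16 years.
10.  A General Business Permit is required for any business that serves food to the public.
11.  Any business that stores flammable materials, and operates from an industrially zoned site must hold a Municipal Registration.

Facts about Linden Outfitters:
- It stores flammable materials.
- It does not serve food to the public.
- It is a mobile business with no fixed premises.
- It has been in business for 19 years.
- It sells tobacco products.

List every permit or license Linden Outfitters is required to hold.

Established Business Certificate

1. New Business License is not required → no effect.
2. is a mobile business with no fixed premises (not: is a home-based business) → Regulatory Authorization not required.
3. is a mobile business with no fixed premises → exempt from New Business License.
4. New Business License is not required → no effect.
5. years in business 19 < 20; does not serve food to the public → Compliance Registration not required.
6. does not serve food to the public; sells tobacco products; is a mobile business with no fixed premises → Annual Authorization not required.
7. years in business 19 ≤ 25 → New Business License required.
8. does not serve food to the public; years in business 19 ≥ 15 → Operating License not required.
9. years in business 19 > 16 → Established Business Certificate required.
10. does not serve food to the public → General Business Permit not required.
11. stores flammable materials; is a mobile business with no fixed premises (not: operates from an industrially zoned site) → Municipal Registration not required.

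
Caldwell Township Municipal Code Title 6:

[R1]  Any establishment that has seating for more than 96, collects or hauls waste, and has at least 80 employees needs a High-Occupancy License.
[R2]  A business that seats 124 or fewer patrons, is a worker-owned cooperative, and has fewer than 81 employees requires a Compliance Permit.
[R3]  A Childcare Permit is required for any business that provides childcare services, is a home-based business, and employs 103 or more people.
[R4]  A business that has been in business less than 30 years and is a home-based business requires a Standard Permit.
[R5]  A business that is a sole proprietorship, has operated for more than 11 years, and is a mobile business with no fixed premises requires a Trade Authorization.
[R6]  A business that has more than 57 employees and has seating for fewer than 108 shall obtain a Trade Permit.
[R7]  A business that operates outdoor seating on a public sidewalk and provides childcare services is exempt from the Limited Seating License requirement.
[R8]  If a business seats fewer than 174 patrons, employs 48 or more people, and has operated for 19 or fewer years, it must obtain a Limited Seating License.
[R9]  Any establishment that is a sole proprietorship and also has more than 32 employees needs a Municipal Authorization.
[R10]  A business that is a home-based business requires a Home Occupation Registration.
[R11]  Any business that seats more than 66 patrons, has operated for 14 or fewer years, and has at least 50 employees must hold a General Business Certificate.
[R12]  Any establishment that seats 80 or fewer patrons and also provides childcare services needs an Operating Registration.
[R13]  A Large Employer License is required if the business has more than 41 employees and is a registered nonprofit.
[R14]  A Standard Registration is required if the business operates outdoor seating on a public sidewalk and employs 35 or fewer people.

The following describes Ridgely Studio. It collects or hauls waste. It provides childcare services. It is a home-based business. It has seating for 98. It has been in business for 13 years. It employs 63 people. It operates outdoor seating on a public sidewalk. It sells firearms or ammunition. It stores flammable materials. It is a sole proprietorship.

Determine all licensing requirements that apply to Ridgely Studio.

General Business Certificate, Home Occupation Registration, Municipal Authorization, Standard Permit, Trade Permit

[R1] seating 98 > 96; collects or hauls waste; employees 63 < 80 → High-Occupancy License not required.
[R2] seating 98 ≤ 124; is a sole proprietorship (not: is a worker-owned cooperative); employees 63 < 81 → Compliance Permit not required.
[R3] provides childcare services; is a home-based business; employees 63 < 103 → Childcare Permit not required.
[R4] years in business 13 < 30; is a home-based business → Standard Permit required.
[R5] is a sole proprietorship; years in business 13 > 11; is a home-based business (not: is a mobile business with no fixed premises) → Trade Authorization not required.
[R6] employees 63 > 57; seating 98 < 108 → Trade Permit required.
[R7] operates outdoor seating on a public sidewalk; provides childcare services → exempt from Limited Seating License.
[R8] seating 98 < 174; employees 63 ≥ 48; years in business 13 ≤ 19 → Limited Seating License required.
[R9] is a sole proprietorship; employees 63 > 32 → Municipal Authorization required.
[R10] is a home-based business → Home Occupation Registration required.
[R11] seating 98 > 66; years in business 13 ≤ 14; employees 63 ≥ 50 → General Business Certificate required.
[R12] seating 98 > 80; provides childcare services → Operating Registration not required.
[R13] employees 63 > 41; is a sole proprietorship (not: is a registered nonprofit) → Large Employer License not required.
[R14] operates outdoor seating on a public sidewalk; employees 63 > 35 → Standard Registration not required.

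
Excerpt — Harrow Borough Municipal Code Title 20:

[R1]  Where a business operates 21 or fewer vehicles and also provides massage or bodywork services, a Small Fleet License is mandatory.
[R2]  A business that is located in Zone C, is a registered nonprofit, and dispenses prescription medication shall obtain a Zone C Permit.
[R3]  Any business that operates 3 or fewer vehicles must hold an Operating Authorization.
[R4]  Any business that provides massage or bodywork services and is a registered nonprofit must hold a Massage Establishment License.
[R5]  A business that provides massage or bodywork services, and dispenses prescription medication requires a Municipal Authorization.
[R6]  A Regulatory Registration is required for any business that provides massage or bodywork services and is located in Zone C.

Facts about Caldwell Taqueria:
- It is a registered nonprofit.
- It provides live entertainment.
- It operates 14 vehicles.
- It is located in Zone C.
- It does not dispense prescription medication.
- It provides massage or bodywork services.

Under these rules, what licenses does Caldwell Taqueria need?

Massage Establishment License, Regulatory Registration, Small Fleet License

[R1] vehicles 14 ≤ 21; provides massage or bodywork services → Small Fleet License required.
[R2] is located in Zone C; is a registered nonprofit; does not dispense prescription medication → Zone C Permit not required.
[R3] vehicles 14 > 3 → Operating Authorization not required.
[R4] provides massage or bodywork services; is a registered nonprofit → Massage Establishment License required.
[R5] provides massage or bodywork services; does not dispense prescription medication → Municipal Authorization not required.
[R6] provides massage or bodywork services; is located in Zone C → Regulatory Registration required.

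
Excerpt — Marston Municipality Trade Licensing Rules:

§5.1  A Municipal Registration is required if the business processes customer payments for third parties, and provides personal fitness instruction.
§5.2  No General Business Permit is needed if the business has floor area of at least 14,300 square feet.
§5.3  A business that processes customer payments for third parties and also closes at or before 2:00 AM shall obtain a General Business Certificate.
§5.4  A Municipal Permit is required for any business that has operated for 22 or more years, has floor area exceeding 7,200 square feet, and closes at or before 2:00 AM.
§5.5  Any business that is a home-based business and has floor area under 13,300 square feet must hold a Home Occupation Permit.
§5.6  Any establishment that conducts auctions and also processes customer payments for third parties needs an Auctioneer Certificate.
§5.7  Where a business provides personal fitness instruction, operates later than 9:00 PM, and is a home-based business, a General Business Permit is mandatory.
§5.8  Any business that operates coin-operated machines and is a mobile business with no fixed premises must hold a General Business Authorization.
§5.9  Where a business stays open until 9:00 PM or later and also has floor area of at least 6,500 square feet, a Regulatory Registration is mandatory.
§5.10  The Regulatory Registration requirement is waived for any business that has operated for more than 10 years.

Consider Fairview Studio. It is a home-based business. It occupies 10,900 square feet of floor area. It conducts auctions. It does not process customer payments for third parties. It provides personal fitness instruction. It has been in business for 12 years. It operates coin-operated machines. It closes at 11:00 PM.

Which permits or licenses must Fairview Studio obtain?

§5.1 does not process customer payments for third parties; provides personal fitness instruction → Municipal Registration not required.
§5.2 floor area 10,900 square feet < 14,300 square feet → General Business Permit exemption does not apply.
§5.3 does not process customer payments for third parties; closes 11:00 PM, at/before 2:00 AM → General Business Certificate not required.
§5.4 years in business 12 < 22; floor area 10,900 square feet > 7,200 square feet; closes 11:00 PM, at/before 2:00 AM → Municipal Permit not required.
§5.5 is a home-based business; floor area 10,900 square feet < 13,300 square feet → Home Occupation Permit required.
§5.6 conducts auctions; does not process customer payments for third parties → Auctioneer Certificate not required.
§5.7 provides personal fitness instruction; closes 11:00 PM, after 9:00 PM; is a home-based business → General Business Permit required.
§5.8 operates coin-operated machines; is a home-based business (not: is a mobile business with no fixed premises) → General Business Authorization not required.
§5.9 closes 11:00 PM, after 9:00 PM; floor area 10,900 square feet ≥ 6,500 square feet → Regulatory Registration required.
§5.10 years in business 12 > 10 → exempt from Regulatory Registration.

General Business Permit, Home Occupation Permit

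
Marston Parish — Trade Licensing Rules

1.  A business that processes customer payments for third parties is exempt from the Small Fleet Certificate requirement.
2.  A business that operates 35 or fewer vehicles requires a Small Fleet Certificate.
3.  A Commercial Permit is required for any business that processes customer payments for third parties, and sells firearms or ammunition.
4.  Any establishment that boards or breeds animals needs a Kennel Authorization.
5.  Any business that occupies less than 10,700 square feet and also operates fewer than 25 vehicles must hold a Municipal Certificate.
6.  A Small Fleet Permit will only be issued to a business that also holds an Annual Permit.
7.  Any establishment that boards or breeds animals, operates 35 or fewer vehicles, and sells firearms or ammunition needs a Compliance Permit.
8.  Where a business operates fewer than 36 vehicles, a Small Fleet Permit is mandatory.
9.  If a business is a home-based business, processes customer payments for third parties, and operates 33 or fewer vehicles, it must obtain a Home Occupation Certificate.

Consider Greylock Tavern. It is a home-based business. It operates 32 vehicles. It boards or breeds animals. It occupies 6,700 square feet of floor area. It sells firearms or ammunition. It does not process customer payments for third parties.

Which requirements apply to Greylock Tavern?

Annual Permit, Compliance Permit, Kennel Authorization, Small Fleet Certificate, Small Fleet Permit

1. does not process customer payments for third parties → Small Fleet Certificate exemption does not apply.
2. vehicles 32 ≤ 35 → Small Fleet Certificate required.
3. does not process customer payments for third parties; sells firearms or ammunition → Commercial Permit not required.
4. boards or breeds animals → Kennel Authorization required.
5. floor area 6,700 square feet < 10,700 square feet; vehicles 32 ≥ 25 → Municipal Certificate not required.
6. Small Fleet Permit is required → Annual Permit also required.
7. boards or breeds animals; vehicles 32 ≤ 35; sells firearms or ammunition → Compliance Permit required.
8. vehicles 32 < 36 → Small Fleet Permit required.
9. is a home-based business; does not process customer payments for third parties; vehicles 32 ≤ 33 → Home Occupation Certificate not required.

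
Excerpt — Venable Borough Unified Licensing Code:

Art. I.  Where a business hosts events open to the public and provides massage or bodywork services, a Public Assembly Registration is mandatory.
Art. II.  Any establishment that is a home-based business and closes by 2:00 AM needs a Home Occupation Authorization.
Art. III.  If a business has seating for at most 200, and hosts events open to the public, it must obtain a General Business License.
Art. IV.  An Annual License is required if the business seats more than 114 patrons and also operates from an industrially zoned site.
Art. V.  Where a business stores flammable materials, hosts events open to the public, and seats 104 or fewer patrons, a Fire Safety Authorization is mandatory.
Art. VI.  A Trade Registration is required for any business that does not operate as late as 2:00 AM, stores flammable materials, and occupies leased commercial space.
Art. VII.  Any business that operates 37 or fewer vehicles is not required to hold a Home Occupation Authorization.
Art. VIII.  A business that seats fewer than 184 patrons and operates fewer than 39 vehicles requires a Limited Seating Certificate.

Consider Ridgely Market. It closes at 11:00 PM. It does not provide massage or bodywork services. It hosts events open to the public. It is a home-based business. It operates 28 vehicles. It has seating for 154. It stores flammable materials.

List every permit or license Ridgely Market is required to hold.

Art. I. hosts events open to the public; does not provide massage or bodywork services → Public Assembly Registration not required.
Art. II. is a home-based business; closes 11:00 PM, at/before 2:00 AM → Home Occupation Authorization required.
Art. III. seating 154 ≤ 200; hosts events open to the public → General Business License required.
Art. IV. seating 154 > 114; is a home-based business (not: operates from an industrially zoned site) → Annual License not required.
Art. V. stores flammable materials; hosts events open to the public; seating 154 > 104 → Fire Safety Authorization not required.
Art. VI. closes 11:00 PM, at/before 2:00 AM; stores flammable materials; is a home-based business (not: occupies leased commercial space) → Trade Registration not required.
Art. VII. vehicles 28 ≤ 37 → exempt from Home Occupation Authorization.
Art. VIII. seating 154 < 184; vehicles 28 < 39 → Limited Seating Certificate required.

General Business License, Limited Seating Certificate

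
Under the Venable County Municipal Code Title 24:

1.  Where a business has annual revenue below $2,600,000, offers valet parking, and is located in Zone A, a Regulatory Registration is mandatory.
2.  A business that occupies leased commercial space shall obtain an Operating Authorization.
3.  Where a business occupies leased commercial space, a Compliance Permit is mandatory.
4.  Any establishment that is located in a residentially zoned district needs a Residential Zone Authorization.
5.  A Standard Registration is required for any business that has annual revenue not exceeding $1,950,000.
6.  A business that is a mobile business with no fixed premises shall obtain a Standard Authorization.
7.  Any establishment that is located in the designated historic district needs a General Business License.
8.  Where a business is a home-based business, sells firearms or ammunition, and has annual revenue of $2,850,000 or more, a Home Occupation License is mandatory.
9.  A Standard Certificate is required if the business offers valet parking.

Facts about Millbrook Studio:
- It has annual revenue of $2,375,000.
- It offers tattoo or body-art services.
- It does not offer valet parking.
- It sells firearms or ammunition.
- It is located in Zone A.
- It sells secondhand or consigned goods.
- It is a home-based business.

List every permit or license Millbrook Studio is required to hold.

None

1. revenue $2,375,000 < $2,600,000; does not offer valet parking; is located in Zone A → Regulatory Registration not required.
2. is a home-based business (not: occupies leased commercial space) → Operating Authorization not required.
3. is a home-based business (not: occupies leased commercial space) → Compliance Permit not required.
4. is located in Zone A (not: is located in a residentially zoned district) → Residential Zone Authorization not required.
5. revenue $2,375,000 > $1,950,000 → Standard Registration not required.
6. is a home-based business (not: is a mobile business with no fixed premises) → Standard Authorization not required.
7. is located in Zone A (not: is located in the designated historic district) → General Business License not required.
8. is a home-based business; sells firearms or ammunition; revenue $2,375,000 < $2,850,000 → Home Occupation License not required.
9. does not offer valet parking → Standard Certificate not required.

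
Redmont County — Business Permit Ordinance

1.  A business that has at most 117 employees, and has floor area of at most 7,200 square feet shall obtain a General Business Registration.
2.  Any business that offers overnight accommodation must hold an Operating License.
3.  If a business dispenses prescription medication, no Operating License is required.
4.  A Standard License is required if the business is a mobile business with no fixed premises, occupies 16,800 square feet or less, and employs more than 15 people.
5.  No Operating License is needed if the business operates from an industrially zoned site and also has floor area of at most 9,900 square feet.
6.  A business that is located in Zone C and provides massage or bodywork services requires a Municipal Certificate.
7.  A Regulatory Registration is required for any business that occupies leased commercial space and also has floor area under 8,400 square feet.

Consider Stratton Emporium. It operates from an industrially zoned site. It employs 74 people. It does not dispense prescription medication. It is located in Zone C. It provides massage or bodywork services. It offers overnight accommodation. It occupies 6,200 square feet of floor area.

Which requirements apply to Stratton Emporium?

General Business Registration, Municipal Certificate

1. employees 74 ≤ 117; floor area 6,200 square feet ≤ 7,200 square feet → General Business Registration required.
2. offers overnight accommodation → Operating License required.
3. does not dispense prescription medication → Operating License exemption does not apply.
4. operates from an industrially zoned site (not: is a mobile business with no fixed premises); floor area 6,200 square feet ≤ 16,800 square feet; employees 74 > 15 → Standard License not required.
5. operates from an industrially zoned site; floor area 6,200 square feet ≤ 9,900 square feet → exempt from Operating License.
6. is located in Zone C; provides massage or bodywork services → Municipal Certificate required.
7. operates from an industrially zoned site (not: occupies leased commercial space); floor area 6,200 square feet < 8,400 square feet → Regulatory Registration not required.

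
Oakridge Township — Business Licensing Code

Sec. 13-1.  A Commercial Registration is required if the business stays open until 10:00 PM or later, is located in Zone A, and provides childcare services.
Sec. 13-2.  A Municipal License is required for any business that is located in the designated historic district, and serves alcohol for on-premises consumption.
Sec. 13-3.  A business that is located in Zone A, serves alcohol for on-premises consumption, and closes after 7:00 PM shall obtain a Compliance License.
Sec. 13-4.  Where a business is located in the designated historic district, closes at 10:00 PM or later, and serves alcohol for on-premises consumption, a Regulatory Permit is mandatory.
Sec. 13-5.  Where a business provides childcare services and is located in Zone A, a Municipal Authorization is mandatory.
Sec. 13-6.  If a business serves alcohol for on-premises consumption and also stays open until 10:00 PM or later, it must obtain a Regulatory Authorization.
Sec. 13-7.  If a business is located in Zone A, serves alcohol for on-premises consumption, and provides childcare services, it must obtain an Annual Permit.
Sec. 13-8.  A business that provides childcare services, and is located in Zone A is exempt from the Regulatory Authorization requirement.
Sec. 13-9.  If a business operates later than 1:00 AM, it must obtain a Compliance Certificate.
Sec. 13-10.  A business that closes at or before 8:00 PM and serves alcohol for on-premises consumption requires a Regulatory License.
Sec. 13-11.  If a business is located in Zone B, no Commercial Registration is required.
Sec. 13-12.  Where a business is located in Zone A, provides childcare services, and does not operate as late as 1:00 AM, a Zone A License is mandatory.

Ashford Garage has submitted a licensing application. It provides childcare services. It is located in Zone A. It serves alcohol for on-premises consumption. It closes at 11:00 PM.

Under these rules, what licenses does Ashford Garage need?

Annual Permit, Commercial Registration, Compliance License, Municipal Authorization, Zone A License

Sec. 13-1. closes 11:00 PM, after 10:00 PM; is located in Zone A; provides childcare services → Commercial Registration required.
Sec. 13-2. is located in Zone A (not: is located in the designated historic district); serves alcohol for on-premises consumption → Municipal License not required.
Sec. 13-3. is located in Zone A; serves alcohol for on-premises consumption; closes 11:00 PM, after 7:00 PM → Compliance License required.
Sec. 13-4. is located in Zone A (not: is located in the designated historic district); closes 11:00 PM, after 10:00 PM; serves alcohol for on-premises consumption → Regulatory Permit not required.
Sec. 13-5. provides childcare services; is located in Zone A → Municipal Authorization required.
Sec. 13-6. serves alcohol for on-premises consumption; closes 11:00 PM, after 10:00 PM → Regulatory Authorization required.
Sec. 13-7. is located in Zone A; serves alcohol for on-premises consumption; provides childcare services → Annual Permit required.
Sec. 13-8. provides childcare services; is located in Zone A → exempt from Regulatory Authorization.
Sec. 13-9. closes 11:00 PM, at/before 1:00 AM → Compliance Certificate not required.
Sec. 13-10. closes 11:00 PM, after 8:00 PM; serves alcohol for on-premises consumption → Regulatory License not required.
Sec. 13-11. is located in Zone A (not: is located in Zone B) → Commercial Registration exemption does not apply.
Sec. 13-12. is located in Zone A; provides childcare services; closes 11:00 PM, at/before 1:00 AM → Zone A License required.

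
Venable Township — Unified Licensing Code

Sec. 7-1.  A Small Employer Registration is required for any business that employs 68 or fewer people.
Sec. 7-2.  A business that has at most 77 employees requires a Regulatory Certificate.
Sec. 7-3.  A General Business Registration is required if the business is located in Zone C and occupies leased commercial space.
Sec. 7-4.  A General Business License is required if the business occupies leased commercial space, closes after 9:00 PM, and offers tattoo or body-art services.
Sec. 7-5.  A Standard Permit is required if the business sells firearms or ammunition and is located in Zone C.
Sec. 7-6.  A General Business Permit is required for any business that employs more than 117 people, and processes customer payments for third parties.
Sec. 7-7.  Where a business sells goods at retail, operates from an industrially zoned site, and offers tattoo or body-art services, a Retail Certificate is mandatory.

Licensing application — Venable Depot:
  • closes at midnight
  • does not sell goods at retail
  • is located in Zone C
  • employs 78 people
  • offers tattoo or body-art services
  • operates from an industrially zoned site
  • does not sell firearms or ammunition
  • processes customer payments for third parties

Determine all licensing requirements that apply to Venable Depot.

Sec. 7-1. employees 78 > 68 → Small Employer Registration not required.
Sec. 7-2. employees 78 > 77 → Regulatory Certificate not required.
Sec. 7-3. is located in Zone C; operates from an industrially zoned site (not: occupies leased commercial space) → General Business Registration not required.
Sec. 7-4. operates from an industrially zoned site (not: occupies leased commercial space); closes midnight, after 9:00 PM; offers tattoo or body-art services → General Business License not required.
Sec. 7-5. does not sell firearms or ammunition; is located in Zone C → Standard Permit not required.
Sec. 7-6. employees 78 ≤ 117; processes customer payments for third parties → General Business Permit not required.
Sec. 7-7. does not sell goods at retail; operates from an industrially zoned site; offers tattoo or body-art services → Retail Certificate not required.

None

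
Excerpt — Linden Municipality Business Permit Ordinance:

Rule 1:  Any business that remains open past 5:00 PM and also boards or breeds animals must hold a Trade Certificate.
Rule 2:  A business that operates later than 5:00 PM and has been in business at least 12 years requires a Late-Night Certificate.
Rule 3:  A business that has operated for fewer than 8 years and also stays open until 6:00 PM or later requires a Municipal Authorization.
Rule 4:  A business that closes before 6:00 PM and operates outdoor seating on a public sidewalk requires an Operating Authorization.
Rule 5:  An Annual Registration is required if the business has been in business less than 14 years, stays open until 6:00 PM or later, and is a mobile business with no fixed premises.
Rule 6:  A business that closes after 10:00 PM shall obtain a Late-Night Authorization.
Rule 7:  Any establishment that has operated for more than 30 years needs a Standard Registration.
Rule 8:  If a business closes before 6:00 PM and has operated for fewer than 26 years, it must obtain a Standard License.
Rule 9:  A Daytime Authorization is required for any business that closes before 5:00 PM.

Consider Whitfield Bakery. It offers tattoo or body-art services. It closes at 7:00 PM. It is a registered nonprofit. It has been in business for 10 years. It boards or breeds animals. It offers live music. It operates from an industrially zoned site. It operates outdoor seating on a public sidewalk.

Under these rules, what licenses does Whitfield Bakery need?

Rule 1: closes 7:00 PM, after 5:00 PM; boards or breeds animals → Trade Certificate required.
Rule 2: closes 7:00 PM, after 5:00 PM; years in business 10 < 12 → Late-Night Certificate not required.
Rule 3: years in business 10 ≥ 8; closes 7:00 PM, after 6:00 PM → Municipal Authorization not required.
Rule 4: closes 7:00 PM, after 6:00 PM; operates outdoor seating on a public sidewalk → Operating Authorization not required.
Rule 5: years in business 10 < 14; closes 7:00 PM, after 6:00 PM; operates from an industrially zoned site (not: is a mobile business with no fixed premises) → Annual Registration not required.
Rule 6: closes 7:00 PM, at/before 10:00 PM → Late-Night Authorization not required.
Rule 7: years in business 10 ≤ 30 → Standard Registration not required.
Rule 8: closes 7:00 PM, after 6:00 PM; years in business 10 < 26 → Standard License not required.
Rule 9: closes 7:00 PM, after 5:00 PM → Daytime Authorization not required.

Trade Certificate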